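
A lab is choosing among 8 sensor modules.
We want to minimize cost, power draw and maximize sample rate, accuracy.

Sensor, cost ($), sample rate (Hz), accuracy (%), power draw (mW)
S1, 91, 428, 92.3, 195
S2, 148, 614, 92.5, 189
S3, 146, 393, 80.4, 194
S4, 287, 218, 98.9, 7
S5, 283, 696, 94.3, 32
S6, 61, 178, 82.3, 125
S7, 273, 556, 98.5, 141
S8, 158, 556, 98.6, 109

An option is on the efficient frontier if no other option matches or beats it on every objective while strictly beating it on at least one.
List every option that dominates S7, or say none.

S8

S8: cost 158≤273, sample rate 556≥556, accuracy 98.6≥98.5, power draw 109≤141 — dominates S7.
Others (S1, S2, S3, S4, S5, S6) are each worse than S7 on at least one objective.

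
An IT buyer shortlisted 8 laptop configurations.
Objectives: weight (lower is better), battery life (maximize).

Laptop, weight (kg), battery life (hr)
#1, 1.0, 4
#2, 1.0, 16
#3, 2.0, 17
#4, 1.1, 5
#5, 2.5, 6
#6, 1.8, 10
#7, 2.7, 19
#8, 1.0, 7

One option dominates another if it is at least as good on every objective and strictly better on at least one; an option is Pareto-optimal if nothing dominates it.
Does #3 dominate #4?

#3 vs #4: #3 is worse on weight (2.0 vs 1.1), so it does not dominate #4.

No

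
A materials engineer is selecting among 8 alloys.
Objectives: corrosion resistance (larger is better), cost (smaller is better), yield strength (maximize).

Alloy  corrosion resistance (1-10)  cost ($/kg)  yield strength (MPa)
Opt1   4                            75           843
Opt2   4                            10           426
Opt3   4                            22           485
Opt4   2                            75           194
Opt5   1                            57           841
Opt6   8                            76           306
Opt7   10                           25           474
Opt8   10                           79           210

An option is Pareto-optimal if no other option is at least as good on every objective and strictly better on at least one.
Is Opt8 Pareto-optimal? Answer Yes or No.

No

Opt7 vs Opt8: corrosion resistance 10≥10, cost 25≤79, yield strength 474≥210 — Opt7 is at least as good on every objective and strictly better on at least one, so Opt7 dominates Opt8.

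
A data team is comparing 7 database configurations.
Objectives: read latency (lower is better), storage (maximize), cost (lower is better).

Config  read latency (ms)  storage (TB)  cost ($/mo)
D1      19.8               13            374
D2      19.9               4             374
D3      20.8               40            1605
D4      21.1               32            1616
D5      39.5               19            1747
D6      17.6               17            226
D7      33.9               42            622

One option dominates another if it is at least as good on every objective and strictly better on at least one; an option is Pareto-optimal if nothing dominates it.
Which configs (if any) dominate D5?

D3: read latency 20.8≤39.5, storage 40≥19, cost 1605≤1747 — dominates D5.
D4: read latency 21.1≤39.5, storage 32≥19, cost 1616≤1747 — dominates D5.
D7: read latency 33.9≤39.5, storage 42≥19, cost 622≤1747 — dominates D5.
Others (D1, D2, D6) are each worse than D5 on at least one objective.

D3, D4, D7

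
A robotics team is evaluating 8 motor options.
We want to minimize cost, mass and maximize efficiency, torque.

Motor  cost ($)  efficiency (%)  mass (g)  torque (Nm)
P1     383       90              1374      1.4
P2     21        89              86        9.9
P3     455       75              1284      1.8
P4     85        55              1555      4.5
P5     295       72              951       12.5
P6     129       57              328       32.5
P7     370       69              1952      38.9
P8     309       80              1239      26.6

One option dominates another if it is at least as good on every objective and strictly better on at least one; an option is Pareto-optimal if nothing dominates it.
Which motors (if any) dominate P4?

P2

P2: cost 21≤85, efficiency 89≥55, mass 86≤1555, torque 9.9≥4.5 — dominates P4.
Others (P1, P3, P5, P6, P7, P8) are each worse than P4 on at least one objective.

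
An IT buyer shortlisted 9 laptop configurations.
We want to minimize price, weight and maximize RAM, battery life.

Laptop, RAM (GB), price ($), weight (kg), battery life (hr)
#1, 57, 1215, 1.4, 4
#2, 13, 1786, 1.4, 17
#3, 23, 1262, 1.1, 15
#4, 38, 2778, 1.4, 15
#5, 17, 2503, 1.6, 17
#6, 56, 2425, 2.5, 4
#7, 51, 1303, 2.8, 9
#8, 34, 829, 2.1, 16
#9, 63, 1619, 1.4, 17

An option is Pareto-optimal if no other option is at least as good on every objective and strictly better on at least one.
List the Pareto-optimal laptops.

#1, #3, #7, #8, #9

#1: not dominated.
#2: dominated by #9 (RAM 63≥13, price 1619≤1786, weight 1.4≤1.4, battery life 17≥17).
#3: not dominated (best weight).
#4: dominated by #9 (RAM 63≥38, price 1619≤2778, weight 1.4≤1.4, battery life 17≥15).
#5: dominated by #9 (RAM 63≥17, price 1619≤2503, weight 1.4≤1.6, battery life 17≥17).
#6: dominated by #1 (RAM 57≥56, price 1215≤2425, weight 1.4≤2.5, battery life 4≥4).
#7: not dominated.
#8: not dominated (best price).
#9: not dominated (best RAM).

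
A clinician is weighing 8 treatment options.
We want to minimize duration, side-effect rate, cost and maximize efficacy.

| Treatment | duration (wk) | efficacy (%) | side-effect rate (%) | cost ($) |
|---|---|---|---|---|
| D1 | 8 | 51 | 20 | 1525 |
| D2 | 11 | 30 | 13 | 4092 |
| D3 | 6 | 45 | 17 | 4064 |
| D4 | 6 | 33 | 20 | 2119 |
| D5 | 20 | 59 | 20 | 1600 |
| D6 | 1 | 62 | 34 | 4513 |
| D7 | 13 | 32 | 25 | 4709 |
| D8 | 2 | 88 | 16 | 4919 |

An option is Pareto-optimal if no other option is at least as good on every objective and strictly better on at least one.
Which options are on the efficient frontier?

D1, D2, D3, D4, D5, D6, D8

D1: not dominated (best cost).
D2: not dominated (best side-effect rate).
D3: not dominated.
D4: not dominated.
D5: not dominated.
D6: not dominated (best duration).
D7: dominated by D1 (duration 8≤13, efficacy 51≥32, side-effect rate 20≤25, cost 1525≤4709).
D8: not dominated (best efficacy).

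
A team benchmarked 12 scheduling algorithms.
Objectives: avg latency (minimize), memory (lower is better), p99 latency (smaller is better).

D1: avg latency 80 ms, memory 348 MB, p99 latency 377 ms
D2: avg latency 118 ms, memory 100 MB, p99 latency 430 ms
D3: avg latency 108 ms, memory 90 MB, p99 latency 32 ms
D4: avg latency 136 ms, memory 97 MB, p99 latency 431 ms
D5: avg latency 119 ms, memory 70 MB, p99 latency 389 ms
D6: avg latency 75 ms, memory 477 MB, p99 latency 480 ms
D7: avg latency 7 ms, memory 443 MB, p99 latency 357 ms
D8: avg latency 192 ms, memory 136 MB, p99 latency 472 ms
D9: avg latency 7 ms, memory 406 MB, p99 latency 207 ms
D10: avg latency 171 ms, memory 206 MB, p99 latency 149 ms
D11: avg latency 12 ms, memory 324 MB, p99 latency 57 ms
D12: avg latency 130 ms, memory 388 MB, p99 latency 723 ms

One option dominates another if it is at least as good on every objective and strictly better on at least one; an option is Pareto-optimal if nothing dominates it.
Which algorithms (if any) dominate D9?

D1: worse on avg latency (80 vs 7).
D2: worse on avg latency (118 vs 7).
D3: worse on avg latency (108 vs 7).
D4: worse on avg latency (136 vs 7).
D5: worse on avg latency (119 vs 7).
D6: worse on avg latency (75 vs 7).
D7: worse on memory (443 vs 406).
D8: worse on avg latency (192 vs 7).
D10: worse on avg latency (171 vs 7).
D11: worse on avg latency (12 vs 7).
D12: worse on avg latency (130 vs 7).
No option dominates D9.

none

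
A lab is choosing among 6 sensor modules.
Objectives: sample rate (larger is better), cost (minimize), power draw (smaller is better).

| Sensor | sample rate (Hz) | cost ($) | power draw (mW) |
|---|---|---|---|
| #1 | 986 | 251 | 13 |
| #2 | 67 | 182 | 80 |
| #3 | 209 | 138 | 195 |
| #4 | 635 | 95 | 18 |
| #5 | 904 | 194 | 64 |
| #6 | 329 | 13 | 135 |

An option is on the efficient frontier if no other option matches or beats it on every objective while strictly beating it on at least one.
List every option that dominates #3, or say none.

#4: sample rate 635≥209, cost 95≤138, power draw 18≤195 — dominates #3.
#6: sample rate 329≥209, cost 13≤138, power draw 135≤195 — dominates #3.
Others (#1, #2, #5) are each worse than #3 on at least one objective.

#4, #6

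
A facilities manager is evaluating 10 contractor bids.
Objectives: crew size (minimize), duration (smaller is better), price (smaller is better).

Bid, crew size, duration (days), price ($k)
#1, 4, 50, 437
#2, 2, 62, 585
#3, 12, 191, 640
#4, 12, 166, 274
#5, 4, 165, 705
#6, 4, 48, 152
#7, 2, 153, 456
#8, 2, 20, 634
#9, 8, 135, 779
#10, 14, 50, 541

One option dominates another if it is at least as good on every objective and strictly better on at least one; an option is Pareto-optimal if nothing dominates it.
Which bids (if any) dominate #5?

#1, #2, #6, #7, #8

#1: crew size 4≤4, duration 50≤165, price 437≤705 — dominates #5.
#2: crew size 2≤4, duration 62≤165, price 585≤705 — dominates #5.
#6: crew size 4≤4, duration 48≤165, price 152≤705 — dominates #5.
#7: crew size 2≤4, duration 153≤165, price 456≤705 — dominates #5.
#8: crew size 2≤4, duration 20≤165, price 634≤705 — dominates #5.
Others (#3, #4, #9, #10) are each worse than #5 on at least one objective.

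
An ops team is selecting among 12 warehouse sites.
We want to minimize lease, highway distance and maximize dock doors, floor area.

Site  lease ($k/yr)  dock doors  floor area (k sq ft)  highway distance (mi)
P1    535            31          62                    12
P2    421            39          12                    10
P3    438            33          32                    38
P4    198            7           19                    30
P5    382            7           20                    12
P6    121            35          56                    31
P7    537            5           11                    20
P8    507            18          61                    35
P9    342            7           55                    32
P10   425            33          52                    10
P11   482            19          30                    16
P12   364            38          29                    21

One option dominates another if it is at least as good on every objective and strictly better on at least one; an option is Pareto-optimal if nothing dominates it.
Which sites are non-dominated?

P1, P2, P4, P5, P6, P8, P10, P12

P1: not dominated (best floor area).
P2: not dominated (best dock doors).
P3: dominated by P6 (lease 121≤438, dock doors 35≥33, floor area 56≥32, highway distance 31≤38).
P4: not dominated.
P5: not dominated.
P6: not dominated (best lease).
P7: dominated by P1 (lease 535≤537, dock doors 31≥5, floor area 62≥11, highway distance 12≤20).
P8: not dominated.
P9: dominated by P6 (lease 121≤342, dock doors 35≥7, floor area 56≥55, highway distance 31≤32).
P10: not dominated.
P11: dominated by P10 (lease 425≤482, dock doors 33≥19, floor area 52≥30, highway distance 10≤16).
P12: not dominated.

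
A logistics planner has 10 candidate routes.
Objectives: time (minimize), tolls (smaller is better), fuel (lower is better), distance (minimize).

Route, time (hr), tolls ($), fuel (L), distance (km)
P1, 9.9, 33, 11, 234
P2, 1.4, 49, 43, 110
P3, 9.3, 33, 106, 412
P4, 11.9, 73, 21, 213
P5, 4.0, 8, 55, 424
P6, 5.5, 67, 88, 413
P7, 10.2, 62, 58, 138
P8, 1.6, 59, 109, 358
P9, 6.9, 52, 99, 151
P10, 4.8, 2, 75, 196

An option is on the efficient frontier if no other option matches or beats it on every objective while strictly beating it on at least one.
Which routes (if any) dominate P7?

P2

P2: time 1.4≤10.2, tolls 49≤62, fuel 43≤58, distance 110≤138 — dominates P7.
Others (P1, P3, P4, P5, P6, P8, P9, P10) are each worse than P7 on at least one objective.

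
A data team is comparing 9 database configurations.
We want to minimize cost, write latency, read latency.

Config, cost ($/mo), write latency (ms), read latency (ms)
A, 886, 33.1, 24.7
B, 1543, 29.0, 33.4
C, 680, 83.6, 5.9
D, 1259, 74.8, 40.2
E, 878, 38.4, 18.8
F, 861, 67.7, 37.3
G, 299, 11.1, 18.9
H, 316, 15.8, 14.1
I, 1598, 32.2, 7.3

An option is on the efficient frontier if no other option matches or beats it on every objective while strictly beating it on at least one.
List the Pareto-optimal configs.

C, G, H, I

A: dominated by G (cost 299≤886, write latency 11.1≤33.1, read latency 18.9≤24.7).
B: dominated by G (cost 299≤1543, write latency 11.1≤29.0, read latency 18.9≤33.4).
C: not dominated (best read latency).
D: dominated by A (cost 886≤1259, write latency 33.1≤74.8, read latency 24.7≤40.2).
E: dominated by H (cost 316≤878, write latency 15.8≤38.4, read latency 14.1≤18.8).
F: dominated by G (cost 299≤861, write latency 11.1≤67.7, read latency 18.9≤37.3).
G: not dominated (best cost).
H: not dominated.
I: not dominated.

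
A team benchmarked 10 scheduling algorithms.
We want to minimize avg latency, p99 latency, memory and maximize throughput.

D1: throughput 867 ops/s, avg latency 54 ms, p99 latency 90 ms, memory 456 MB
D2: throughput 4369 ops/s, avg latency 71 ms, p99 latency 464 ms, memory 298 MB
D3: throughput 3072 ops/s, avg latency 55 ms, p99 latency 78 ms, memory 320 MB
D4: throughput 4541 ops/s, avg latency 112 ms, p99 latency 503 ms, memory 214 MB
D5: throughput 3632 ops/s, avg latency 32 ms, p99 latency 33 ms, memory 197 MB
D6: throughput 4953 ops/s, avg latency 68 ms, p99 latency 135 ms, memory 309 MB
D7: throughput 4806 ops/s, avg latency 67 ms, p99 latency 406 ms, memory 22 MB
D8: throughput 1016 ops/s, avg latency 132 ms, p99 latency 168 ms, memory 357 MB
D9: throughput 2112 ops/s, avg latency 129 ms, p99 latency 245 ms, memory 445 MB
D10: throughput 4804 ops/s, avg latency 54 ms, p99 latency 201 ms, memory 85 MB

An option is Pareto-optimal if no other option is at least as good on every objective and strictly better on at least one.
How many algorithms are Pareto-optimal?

D1: dominated by D5 (throughput 3632≥867, avg latency 32≤54, p99 latency 33≤90, memory 197≤456).
D2: dominated by D7 (throughput 4806≥4369, avg latency 67≤71, p99 latency 406≤464, memory 22≤298).
D3: dominated by D5 (throughput 3632≥3072, avg latency 32≤55, p99 latency 33≤78, memory 197≤320).
D4: dominated by D7 (throughput 4806≥4541, avg latency 67≤112, p99 latency 406≤503, memory 22≤214).
D5: not dominated (best avg latency).
D6: not dominated (best throughput).
D7: not dominated (best memory).
D8: dominated by D3 (throughput 3072≥1016, avg latency 55≤132, p99 latency 78≤168, memory 320≤357).
D9: dominated by D3 (throughput 3072≥2112, avg latency 55≤129, p99 latency 78≤245, memory 320≤445).
D10: not dominated.
Pareto-optimal: D5, D6, D7, D10 → 4.

4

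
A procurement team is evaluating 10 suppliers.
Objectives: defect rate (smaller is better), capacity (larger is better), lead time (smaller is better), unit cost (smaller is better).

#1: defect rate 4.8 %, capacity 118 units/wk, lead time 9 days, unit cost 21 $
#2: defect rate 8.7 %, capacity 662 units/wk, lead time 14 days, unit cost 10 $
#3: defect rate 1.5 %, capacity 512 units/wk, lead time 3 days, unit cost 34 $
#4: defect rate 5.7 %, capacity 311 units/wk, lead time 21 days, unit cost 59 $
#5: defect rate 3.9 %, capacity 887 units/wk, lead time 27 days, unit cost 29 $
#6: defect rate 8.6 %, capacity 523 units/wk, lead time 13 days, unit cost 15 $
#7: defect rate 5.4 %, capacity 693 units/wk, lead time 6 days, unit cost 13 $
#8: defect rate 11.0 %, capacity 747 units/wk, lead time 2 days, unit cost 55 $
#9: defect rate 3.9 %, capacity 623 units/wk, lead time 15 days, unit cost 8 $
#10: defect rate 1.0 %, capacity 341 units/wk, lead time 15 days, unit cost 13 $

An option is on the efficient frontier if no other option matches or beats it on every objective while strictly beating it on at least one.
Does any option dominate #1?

#2: worse on defect rate (8.7 vs 4.8).
#3: worse on unit cost (34 vs 21).
#4: worse on defect rate (5.7 vs 4.8).
#5: worse on lead time (27 vs 9).
#6: worse on defect rate (8.6 vs 4.8).
#7: worse on defect rate (5.4 vs 4.8).
#8: worse on defect rate (11.0 vs 4.8).
#9: worse on lead time (15 vs 9).
#10: worse on lead time (15 vs 9).
No option is at least as good as #1 on every objective and strictly better on one.

No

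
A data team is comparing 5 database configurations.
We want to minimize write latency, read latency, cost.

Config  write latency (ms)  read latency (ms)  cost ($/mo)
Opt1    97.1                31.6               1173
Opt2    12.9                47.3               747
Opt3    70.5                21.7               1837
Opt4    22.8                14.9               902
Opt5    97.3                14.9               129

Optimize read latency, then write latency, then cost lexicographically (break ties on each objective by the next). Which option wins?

Opt4

First minimize read latency: best is 14.9, kept {Opt4, Opt5}.
Then minimize write latency: best is 22.8, kept {Opt4}.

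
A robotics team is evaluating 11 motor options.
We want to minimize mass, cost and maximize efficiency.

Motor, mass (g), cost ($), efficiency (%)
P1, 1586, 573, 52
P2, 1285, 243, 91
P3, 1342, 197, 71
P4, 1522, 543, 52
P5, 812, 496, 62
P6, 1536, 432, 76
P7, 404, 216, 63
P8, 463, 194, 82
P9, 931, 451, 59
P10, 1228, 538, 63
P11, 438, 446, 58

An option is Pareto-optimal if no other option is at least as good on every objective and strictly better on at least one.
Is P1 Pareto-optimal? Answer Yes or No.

P2 vs P1: mass 1285≤1586, cost 243≤573, efficiency 91≥52 — P2 is at least as good on every objective and strictly better on at least one, so P2 dominates P1.

No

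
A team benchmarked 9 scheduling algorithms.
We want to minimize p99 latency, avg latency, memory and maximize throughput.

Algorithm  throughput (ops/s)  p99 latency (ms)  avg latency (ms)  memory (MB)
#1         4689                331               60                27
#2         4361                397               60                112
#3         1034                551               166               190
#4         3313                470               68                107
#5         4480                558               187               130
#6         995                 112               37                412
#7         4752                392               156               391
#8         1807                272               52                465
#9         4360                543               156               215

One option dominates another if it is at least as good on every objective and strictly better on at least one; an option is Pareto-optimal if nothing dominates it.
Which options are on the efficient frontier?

#1, #6, #7, #8

#1: not dominated (best memory).
#2: dominated by #1 (throughput 4689≥4361, p99 latency 331≤397, avg latency 60≤60, memory 27≤112).
#3: dominated by #1 (throughput 4689≥1034, p99 latency 331≤551, avg latency 60≤166, memory 27≤190).
#4: dominated by #1 (throughput 4689≥3313, p99 latency 331≤470, avg latency 60≤68, memory 27≤107).
#5: dominated by #1 (throughput 4689≥4480, p99 latency 331≤558, avg latency 60≤187, memory 27≤130).
#6: not dominated (best p99 latency).
#7: not dominated (best throughput).
#8: not dominated.
#9: dominated by #1 (throughput 4689≥4360, p99 latency 331≤543, avg latency 60≤156, memory 27≤215).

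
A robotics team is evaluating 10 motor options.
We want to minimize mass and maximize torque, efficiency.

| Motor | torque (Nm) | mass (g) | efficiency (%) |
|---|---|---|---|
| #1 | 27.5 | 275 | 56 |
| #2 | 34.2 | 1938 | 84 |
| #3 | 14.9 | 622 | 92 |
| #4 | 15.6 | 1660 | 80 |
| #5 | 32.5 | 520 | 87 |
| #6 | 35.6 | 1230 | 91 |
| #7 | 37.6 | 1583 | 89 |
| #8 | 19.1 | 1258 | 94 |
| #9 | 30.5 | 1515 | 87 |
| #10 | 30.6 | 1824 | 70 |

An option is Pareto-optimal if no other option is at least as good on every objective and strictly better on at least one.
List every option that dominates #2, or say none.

#6: torque 35.6≥34.2, mass 1230≤1938, efficiency 91≥84 — dominates #2.
#7: torque 37.6≥34.2, mass 1583≤1938, efficiency 89≥84 — dominates #2.
Others (#1, #3, #4, #5, #8, #9, #10) are each worse than #2 on at least one objective.

#6, #7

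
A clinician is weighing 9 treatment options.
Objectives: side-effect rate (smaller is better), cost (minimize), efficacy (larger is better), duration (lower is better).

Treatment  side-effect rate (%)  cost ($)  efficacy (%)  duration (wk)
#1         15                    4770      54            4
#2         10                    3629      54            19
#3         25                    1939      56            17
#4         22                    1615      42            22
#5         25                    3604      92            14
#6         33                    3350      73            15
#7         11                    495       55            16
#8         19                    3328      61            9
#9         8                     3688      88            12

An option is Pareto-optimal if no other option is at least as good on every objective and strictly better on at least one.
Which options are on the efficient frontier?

#1, #2, #3, #5, #6, #7, #8, #9

#1: not dominated (best duration).
#2: not dominated.
#3: not dominated.
#4: dominated by #7 (side-effect rate 11≤22, cost 495≤1615, efficacy 55≥42, duration 16≤22).
#5: not dominated (best efficacy).
#6: not dominated.
#7: not dominated (best cost).
#8: not dominated.
#9: not dominated (best side-effect rate).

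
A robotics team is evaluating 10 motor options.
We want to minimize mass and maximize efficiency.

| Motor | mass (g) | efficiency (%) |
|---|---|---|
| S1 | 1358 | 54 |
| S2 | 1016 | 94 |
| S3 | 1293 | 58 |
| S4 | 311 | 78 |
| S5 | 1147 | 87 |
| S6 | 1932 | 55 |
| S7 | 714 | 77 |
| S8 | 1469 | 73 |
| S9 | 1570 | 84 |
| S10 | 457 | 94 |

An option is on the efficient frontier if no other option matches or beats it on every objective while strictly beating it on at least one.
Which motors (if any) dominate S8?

S2, S4, S5, S7, S10

S2: mass 1016≤1469, efficiency 94≥73 — dominates S8.
S4: mass 311≤1469, efficiency 78≥73 — dominates S8.
S5: mass 1147≤1469, efficiency 87≥73 — dominates S8.
S7: mass 714≤1469, efficiency 77≥73 — dominates S8.
S10: mass 457≤1469, efficiency 94≥73 — dominates S8.
Others (S1, S3, S6, S9) are each worse than S8 on at least one objective.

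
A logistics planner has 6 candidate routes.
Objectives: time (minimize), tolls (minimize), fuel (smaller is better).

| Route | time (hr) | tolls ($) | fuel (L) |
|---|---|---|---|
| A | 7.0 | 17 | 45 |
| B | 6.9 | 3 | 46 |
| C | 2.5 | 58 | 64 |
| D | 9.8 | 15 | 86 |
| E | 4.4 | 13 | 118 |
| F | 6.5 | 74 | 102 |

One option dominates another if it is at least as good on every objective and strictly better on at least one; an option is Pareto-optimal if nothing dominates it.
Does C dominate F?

C vs F: time 2.5≤6.5, tolls 58≤74, fuel 64≤102 — C is at least as good on every objective with at least one strict improvement.

Yes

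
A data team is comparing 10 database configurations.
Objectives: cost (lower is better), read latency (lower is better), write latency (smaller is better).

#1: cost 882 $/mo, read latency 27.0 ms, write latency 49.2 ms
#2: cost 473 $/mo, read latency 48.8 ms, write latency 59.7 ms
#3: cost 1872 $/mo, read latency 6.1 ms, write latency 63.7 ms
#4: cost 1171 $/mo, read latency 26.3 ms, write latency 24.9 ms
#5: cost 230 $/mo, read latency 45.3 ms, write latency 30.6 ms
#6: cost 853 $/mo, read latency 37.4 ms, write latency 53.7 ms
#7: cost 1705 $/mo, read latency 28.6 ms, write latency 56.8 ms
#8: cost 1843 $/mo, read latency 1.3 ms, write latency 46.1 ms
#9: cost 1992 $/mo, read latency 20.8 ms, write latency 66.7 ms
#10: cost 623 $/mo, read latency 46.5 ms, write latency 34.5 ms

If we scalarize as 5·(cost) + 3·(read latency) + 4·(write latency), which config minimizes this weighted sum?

#5

#1: 5·882 + 3·27.0 + 4·49.2 = 4687.8
#2: 5·473 + 3·48.8 + 4·59.7 = 2750.2
#3: 5·1872 + 3·6.1 + 4·63.7 = 9633.1
#4: 5·1171 + 3·26.3 + 4·24.9 = 6033.5
#5: 5·230 + 3·45.3 + 4·30.6 = 1408.3
#6: 5·853 + 3·37.4 + 4·53.7 = 4592.0
#7: 5·1705 + 3·28.6 + 4·56.8 = 8838.0
#8: 5·1843 + 3·1.3 + 4·46.1 = 9403.3
#9: 5·1992 + 3·20.8 + 4·66.7 = 10289.2
#10: 5·623 + 3·46.5 + 4·34.5 = 3392.5
Lowest: #5 at 1408.3.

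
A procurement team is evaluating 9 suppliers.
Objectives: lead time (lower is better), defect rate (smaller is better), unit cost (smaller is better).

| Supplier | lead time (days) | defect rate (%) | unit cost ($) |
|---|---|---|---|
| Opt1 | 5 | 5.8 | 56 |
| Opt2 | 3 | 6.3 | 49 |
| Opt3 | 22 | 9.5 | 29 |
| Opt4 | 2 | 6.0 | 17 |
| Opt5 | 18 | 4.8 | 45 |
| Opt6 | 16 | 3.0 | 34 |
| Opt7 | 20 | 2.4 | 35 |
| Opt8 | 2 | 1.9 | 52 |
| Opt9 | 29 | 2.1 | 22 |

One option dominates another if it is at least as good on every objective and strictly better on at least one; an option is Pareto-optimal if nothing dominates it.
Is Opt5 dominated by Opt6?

Yes

Opt6 vs Opt5: lead time 16≤18, defect rate 3.0≤4.8, unit cost 34≤45 — Opt6 is at least as good on every objective with at least one strict improvement.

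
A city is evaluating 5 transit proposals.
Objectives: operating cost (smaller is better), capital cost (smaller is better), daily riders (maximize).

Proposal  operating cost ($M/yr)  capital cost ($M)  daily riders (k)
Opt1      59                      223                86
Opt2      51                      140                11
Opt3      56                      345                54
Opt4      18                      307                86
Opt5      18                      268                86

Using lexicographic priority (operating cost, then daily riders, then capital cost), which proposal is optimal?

Opt5

First minimize operating cost: best is 18, kept {Opt4, Opt5}.
Then maximize daily riders: best is 86, kept {Opt4, Opt5}.
Then minimize capital cost: best is 268, kept {Opt5}.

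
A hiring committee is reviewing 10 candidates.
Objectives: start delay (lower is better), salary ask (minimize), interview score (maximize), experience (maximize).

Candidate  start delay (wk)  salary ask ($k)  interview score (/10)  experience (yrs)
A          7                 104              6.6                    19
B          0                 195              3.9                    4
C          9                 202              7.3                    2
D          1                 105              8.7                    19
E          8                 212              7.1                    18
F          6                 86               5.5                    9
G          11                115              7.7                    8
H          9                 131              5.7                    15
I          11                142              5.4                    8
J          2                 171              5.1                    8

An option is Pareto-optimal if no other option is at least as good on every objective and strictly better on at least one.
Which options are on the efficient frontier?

A: not dominated.
B: not dominated (best start delay).
C: dominated by D (start delay 1≤9, salary ask 105≤202, interview score 8.7≥7.3, experience 19≥2).
D: not dominated (best interview score).
E: dominated by D (start delay 1≤8, salary ask 105≤212, interview score 8.7≥7.1, experience 19≥18).
F: not dominated (best salary ask).
G: dominated by D (start delay 1≤11, salary ask 105≤115, interview score 8.7≥7.7, experience 19≥8).
H: dominated by A (start delay 7≤9, salary ask 104≤131, interview score 6.6≥5.7, experience 19≥15).
I: dominated by A (start delay 7≤11, salary ask 104≤142, interview score 6.6≥5.4, experience 19≥8).
J: dominated by D (start delay 1≤2, salary ask 105≤171, interview score 8.7≥5.1, experience 19≥8).

A, B, D, F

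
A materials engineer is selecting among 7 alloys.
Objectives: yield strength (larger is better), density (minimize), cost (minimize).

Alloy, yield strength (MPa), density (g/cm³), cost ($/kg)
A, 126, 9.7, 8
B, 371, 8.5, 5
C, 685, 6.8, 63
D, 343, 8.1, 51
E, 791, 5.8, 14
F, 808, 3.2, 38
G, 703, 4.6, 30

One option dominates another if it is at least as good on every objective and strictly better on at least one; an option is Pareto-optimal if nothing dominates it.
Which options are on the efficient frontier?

B, E, F, G

A: dominated by B (yield strength 371≥126, density 8.5≤9.7, cost 5≤8).
B: not dominated (best cost).
C: dominated by E (yield strength 791≥685, density 5.8≤6.8, cost 14≤63).
D: dominated by E (yield strength 791≥343, density 5.8≤8.1, cost 14≤51).
E: not dominated.
F: not dominated (best yield strength).
G: not dominated.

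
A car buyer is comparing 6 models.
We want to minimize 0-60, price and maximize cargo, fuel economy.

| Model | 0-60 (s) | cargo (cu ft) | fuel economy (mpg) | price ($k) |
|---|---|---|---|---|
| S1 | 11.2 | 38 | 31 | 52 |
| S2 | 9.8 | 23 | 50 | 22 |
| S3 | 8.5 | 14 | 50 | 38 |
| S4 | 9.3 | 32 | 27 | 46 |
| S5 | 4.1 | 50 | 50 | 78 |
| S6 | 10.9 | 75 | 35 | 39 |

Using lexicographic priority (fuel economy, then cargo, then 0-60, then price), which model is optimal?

S5

First maximize fuel economy: best is 50, kept {S2, S3, S5}.
Then maximize cargo: best is 50, kept {S5}.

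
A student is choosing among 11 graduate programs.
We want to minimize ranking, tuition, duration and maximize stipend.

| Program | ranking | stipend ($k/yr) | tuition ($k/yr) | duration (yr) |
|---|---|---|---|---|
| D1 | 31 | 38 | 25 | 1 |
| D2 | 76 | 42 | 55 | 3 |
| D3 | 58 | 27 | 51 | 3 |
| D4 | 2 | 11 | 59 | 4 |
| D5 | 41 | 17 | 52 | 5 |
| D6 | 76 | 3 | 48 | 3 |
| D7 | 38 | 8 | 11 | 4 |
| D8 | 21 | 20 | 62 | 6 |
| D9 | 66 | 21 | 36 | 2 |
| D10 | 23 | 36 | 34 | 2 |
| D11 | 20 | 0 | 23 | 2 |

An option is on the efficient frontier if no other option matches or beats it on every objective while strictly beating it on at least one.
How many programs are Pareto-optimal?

D1: not dominated (best duration).
D2: not dominated (best stipend).
D3: dominated by D1 (ranking 31≤58, stipend 38≥27, tuition 25≤51, duration 1≤3).
D4: not dominated (best ranking).
D5: dominated by D1 (ranking 31≤41, stipend 38≥17, tuition 25≤52, duration 1≤5).
D6: dominated by D1 (ranking 31≤76, stipend 38≥3, tuition 25≤48, duration 1≤3).
D7: not dominated (best tuition).
D8: not dominated.
D9: dominated by D1 (ranking 31≤66, stipend 38≥21, tuition 25≤36, duration 1≤2).
D10: not dominated.
D11: not dominated.
Pareto-optimal: D1, D2, D4, D7, D8, D10, D11 → 7.

7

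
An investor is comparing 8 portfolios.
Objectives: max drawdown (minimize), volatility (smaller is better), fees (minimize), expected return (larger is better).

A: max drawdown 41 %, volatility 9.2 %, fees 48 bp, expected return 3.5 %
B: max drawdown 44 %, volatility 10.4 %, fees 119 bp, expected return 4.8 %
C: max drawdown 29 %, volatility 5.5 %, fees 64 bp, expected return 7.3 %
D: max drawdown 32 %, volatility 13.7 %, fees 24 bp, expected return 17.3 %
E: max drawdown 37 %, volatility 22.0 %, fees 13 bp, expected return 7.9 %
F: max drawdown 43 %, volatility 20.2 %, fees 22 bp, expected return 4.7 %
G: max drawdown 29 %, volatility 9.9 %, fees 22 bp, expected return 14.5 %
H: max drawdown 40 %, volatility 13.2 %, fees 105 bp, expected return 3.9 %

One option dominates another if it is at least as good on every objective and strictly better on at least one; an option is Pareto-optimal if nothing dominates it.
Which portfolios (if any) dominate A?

B: worse on max drawdown (44 vs 41).
C: worse on fees (64 vs 48).
D: worse on volatility (13.7 vs 9.2).
E: worse on volatility (22.0 vs 9.2).
F: worse on max drawdown (43 vs 41).
G: worse on volatility (9.9 vs 9.2).
H: worse on volatility (13.2 vs 9.2).
No option dominates A.

none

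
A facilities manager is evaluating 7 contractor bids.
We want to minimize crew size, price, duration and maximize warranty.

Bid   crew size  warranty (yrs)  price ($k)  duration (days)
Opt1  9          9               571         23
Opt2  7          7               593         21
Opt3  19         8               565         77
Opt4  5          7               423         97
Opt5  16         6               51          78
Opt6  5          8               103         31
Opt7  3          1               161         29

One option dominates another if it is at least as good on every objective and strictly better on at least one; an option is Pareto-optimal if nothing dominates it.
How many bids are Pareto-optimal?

Opt1: not dominated (best warranty).
Opt2: not dominated (best duration).
Opt3: dominated by Opt6 (crew size 5≤19, warranty 8≥8, price 103≤565, duration 31≤77).
Opt4: dominated by Opt6 (crew size 5≤5, warranty 8≥7, price 103≤423, duration 31≤97).
Opt5: not dominated (best price).
Opt6: not dominated.
Opt7: not dominated (best crew size).
Pareto-optimal: Opt1, Opt2, Opt5, Opt6, Opt7 → 5.

5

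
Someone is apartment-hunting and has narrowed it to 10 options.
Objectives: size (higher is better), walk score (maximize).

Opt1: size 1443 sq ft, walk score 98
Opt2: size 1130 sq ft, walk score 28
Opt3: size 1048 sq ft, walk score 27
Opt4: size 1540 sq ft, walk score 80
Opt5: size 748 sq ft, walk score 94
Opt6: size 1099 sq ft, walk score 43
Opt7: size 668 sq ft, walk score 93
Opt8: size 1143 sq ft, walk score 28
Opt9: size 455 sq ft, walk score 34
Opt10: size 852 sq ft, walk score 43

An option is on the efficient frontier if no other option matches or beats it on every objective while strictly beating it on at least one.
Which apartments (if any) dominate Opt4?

Opt1: worse on size (1443 vs 1540).
Opt2: worse on size (1130 vs 1540).
Opt3: worse on size (1048 vs 1540).
Opt5: worse on size (748 vs 1540).
Opt6: worse on size (1099 vs 1540).
Opt7: worse on size (668 vs 1540).
Opt8: worse on size (1143 vs 1540).
Opt9: worse on size (455 vs 1540).
Opt10: worse on size (852 vs 1540).
No option dominates Opt4.

none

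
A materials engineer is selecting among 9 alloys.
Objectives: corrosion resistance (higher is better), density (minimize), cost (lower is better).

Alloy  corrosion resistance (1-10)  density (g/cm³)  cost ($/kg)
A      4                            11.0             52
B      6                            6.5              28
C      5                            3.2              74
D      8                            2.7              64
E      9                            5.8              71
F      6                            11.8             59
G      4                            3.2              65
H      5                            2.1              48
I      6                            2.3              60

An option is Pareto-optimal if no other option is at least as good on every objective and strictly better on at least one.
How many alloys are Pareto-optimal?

A: dominated by B (corrosion resistance 6≥4, density 6.5≤11.0, cost 28≤52).
B: not dominated (best cost).
C: dominated by D (corrosion resistance 8≥5, density 2.7≤3.2, cost 64≤74).
D: not dominated.
E: not dominated (best corrosion resistance).
F: dominated by B (corrosion resistance 6≥6, density 6.5≤11.8, cost 28≤59).
G: dominated by D (corrosion resistance 8≥4, density 2.7≤3.2, cost 64≤65).
H: not dominated (best density).
I: not dominated.
Pareto-optimal: B, D, E, H, I → 5.

5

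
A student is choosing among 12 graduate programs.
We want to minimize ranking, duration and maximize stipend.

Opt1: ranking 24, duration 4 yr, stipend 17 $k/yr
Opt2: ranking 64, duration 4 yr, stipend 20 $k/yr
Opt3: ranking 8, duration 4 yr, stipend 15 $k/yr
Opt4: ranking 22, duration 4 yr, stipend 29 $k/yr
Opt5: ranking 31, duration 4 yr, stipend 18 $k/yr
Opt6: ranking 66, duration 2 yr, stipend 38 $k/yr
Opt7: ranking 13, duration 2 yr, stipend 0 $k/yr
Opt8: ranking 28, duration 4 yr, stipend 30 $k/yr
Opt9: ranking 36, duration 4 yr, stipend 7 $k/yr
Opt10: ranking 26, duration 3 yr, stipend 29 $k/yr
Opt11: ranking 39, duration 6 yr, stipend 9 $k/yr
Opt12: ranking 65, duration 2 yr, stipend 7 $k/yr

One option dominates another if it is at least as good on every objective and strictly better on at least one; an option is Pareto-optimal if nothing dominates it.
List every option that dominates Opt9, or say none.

Opt1, Opt3, Opt4, Opt5, Opt8, Opt10

Opt1: ranking 24≤36, duration 4≤4, stipend 17≥7 — dominates Opt9.
Opt3: ranking 8≤36, duration 4≤4, stipend 15≥7 — dominates Opt9.
Opt4: ranking 22≤36, duration 4≤4, stipend 29≥7 — dominates Opt9.
Opt5: ranking 31≤36, duration 4≤4, stipend 18≥7 — dominates Opt9.
Opt8: ranking 28≤36, duration 4≤4, stipend 30≥7 — dominates Opt9.
Opt10: ranking 26≤36, duration 3≤4, stipend 29≥7 — dominates Opt9.
Others (Opt2, Opt6, Opt7, Opt11, Opt12) are each worse than Opt9 on at least one objective.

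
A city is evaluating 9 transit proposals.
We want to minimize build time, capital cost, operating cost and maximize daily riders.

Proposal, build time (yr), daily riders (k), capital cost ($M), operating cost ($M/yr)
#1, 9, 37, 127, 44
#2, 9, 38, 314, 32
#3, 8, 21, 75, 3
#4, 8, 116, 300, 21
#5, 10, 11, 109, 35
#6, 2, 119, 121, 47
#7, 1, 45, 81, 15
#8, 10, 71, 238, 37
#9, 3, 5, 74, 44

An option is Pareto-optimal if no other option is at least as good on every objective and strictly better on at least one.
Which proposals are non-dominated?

#3, #4, #6, #7, #8, #9

#1: dominated by #7 (build time 1≤9, daily riders 45≥37, capital cost 81≤127, operating cost 15≤44).
#2: dominated by #4 (build time 8≤9, daily riders 116≥38, capital cost 300≤314, operating cost 21≤32).
#3: not dominated (best operating cost).
#4: not dominated.
#5: dominated by #3 (build time 8≤10, daily riders 21≥11, capital cost 75≤109, operating cost 3≤35).
#6: not dominated (best daily riders).
#7: not dominated (best build time).
#8: not dominated.
#9: not dominated (best capital cost).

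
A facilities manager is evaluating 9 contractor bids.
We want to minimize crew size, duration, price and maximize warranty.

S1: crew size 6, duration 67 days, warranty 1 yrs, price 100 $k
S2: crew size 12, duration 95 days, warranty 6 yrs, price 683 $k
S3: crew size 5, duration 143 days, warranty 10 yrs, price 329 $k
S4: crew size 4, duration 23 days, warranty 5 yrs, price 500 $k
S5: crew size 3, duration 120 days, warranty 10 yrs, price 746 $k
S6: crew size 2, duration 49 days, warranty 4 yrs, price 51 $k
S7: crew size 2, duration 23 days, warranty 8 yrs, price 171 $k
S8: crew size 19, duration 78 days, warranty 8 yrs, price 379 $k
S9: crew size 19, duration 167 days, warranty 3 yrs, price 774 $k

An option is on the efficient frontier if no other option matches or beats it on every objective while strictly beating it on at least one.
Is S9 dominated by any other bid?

S2 vs S9: crew size 12≤19, duration 95≤167, warranty 6≥3, price 683≤774 — S2 is at least as good on every objective and strictly better on at least one, so S2 dominates S9.

Yes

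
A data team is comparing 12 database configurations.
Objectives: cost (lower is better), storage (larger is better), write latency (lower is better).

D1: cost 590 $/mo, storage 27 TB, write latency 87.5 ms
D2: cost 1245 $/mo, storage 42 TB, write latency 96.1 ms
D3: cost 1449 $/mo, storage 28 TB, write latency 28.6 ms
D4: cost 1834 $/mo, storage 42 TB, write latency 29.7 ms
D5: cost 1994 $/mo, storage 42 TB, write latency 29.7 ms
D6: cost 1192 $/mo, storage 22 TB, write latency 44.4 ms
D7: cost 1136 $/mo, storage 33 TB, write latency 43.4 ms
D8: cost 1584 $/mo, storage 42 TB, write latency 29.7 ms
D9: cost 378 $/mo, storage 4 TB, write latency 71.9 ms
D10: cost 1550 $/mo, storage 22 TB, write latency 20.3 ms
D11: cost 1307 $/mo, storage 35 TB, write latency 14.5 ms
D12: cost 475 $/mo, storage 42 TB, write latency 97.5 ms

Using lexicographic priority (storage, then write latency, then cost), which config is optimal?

D8

First maximize storage: best is 42, kept {D2, D4, D5, D8, D12}.
Then minimize write latency: best is 29.7, kept {D4, D5, D8}.
Then minimize cost: best is 1584, kept {D8}.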